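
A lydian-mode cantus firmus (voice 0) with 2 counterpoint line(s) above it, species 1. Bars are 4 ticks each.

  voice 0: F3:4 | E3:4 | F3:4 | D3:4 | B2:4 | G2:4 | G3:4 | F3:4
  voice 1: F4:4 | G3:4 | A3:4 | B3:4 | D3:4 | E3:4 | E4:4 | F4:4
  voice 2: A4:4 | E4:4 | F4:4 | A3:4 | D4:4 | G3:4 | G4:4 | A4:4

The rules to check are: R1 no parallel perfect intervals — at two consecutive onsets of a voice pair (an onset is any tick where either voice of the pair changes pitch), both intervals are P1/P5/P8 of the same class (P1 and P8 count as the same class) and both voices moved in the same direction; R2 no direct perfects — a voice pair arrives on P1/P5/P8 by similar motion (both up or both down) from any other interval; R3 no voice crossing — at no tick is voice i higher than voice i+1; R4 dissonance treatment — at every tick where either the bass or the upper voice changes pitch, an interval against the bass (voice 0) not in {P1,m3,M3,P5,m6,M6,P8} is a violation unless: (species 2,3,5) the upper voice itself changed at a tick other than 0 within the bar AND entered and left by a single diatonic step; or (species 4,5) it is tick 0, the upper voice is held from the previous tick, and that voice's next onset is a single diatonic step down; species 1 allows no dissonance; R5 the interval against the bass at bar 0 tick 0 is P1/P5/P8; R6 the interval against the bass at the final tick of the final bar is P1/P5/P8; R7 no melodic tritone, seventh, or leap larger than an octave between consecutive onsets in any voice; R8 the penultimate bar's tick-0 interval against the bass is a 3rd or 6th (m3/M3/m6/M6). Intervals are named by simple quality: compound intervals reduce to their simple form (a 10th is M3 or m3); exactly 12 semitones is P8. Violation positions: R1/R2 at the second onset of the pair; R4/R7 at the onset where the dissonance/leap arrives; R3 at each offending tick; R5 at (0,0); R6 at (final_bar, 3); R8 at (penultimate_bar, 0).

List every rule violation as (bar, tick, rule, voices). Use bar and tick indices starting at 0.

(0, 0, R5, (0, 2))
(1, 0, R2, (0, 2))
(1, 0, R7, (1,))
(2, 0, R1, (0, 2))
(3, 0, R2, (0, 2))
(3, 0, R3, (1, 2))
(3, 1, R3, (1, 2))
(3, 2, R3, (1, 2))
(3, 3, R3, (1, 2))
(5, 0, R2, (0, 2))
(6, 0, R1, (0, 2))
(6, 0, R8, (0, 2))
(7, 3, R6, (0, 2))

bar 0: v0=F3 v1=F4 v2=A4 downbeat M3
bar 1: v0=E3 v1=G3 v2=E4 downbeat P8
bar 2: v0=F3 v1=A3 v2=F4 downbeat P8
bar 3: v0=D3 v1=B3 v2=A3 downbeat P5
bar 4: v0=B2 v1=D3 v2=D4 downbeat m3
bar 5: v0=G2 v1=E3 v2=G3 downbeat P8
bar 6: v0=G3 v1=E4 v2=G4 downbeat P8
bar 7: v0=F3 v1=F4 v2=A4 downbeat M3
  -> R5 @ bar 0 tick 0 v(0, 2): opens on M3
  -> R2 @ bar 1 tick 0 v(0, 2): F3/A4 M3 -> E3/E4 P8 similar
  -> R7 @ bar 1 tick 0 v(1,): F4->G3 leap 10st
  -> R1 @ bar 2 tick 0 v(0, 2): E3/E4 P8 -> F3/F4 P8 similar
  -> R2 @ bar 3 tick 0 v(0, 2): F3/F4 P8 -> D3/A3 P5 similar
  -> R3 @ bar 3 tick 0 v(1, 2): B3 above A3
  -> R3 @ bar 3 tick 1 v(1, 2): B3 above A3
  -> R3 @ bar 3 tick 2 v(1, 2): B3 above A3
  -> R3 @ bar 3 tick 3 v(1, 2): B3 above A3
  -> R2 @ bar 5 tick 0 v(0, 2): B2/D4 m3 -> G2/G3 P8 similar
  -> R1 @ bar 6 tick 0 v(0, 2): G2/G3 P8 -> G3/G4 P8 similar
  -> R8 @ bar 6 tick 0 v(0, 2): penult P8 not 3rd/6th
  -> R6 @ bar 7 tick 3 v(0, 2): closes on M3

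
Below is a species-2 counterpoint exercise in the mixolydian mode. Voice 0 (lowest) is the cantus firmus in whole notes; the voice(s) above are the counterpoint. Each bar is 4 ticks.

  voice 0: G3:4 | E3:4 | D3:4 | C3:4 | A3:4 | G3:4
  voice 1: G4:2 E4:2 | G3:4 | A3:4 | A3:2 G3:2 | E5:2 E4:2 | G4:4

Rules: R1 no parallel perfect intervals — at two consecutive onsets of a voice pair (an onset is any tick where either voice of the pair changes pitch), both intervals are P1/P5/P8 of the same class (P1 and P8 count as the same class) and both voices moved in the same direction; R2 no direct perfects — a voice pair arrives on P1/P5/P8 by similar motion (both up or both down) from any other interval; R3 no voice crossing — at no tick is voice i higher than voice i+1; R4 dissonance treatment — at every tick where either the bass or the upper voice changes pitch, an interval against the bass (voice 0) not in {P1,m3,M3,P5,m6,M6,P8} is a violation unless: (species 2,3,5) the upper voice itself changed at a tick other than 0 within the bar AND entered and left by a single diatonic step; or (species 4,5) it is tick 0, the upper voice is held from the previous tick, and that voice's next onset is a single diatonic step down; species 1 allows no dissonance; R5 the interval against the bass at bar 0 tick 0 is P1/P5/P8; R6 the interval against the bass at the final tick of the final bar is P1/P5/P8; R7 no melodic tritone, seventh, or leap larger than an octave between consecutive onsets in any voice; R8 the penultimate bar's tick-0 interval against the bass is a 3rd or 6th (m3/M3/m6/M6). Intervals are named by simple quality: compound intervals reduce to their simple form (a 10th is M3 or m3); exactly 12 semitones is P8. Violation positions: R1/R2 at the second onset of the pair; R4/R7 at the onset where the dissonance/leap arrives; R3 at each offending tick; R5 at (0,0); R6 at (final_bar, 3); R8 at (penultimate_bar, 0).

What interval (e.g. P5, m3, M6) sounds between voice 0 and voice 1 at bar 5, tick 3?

P8

voice 0=G3 voice 1=G4 -> P8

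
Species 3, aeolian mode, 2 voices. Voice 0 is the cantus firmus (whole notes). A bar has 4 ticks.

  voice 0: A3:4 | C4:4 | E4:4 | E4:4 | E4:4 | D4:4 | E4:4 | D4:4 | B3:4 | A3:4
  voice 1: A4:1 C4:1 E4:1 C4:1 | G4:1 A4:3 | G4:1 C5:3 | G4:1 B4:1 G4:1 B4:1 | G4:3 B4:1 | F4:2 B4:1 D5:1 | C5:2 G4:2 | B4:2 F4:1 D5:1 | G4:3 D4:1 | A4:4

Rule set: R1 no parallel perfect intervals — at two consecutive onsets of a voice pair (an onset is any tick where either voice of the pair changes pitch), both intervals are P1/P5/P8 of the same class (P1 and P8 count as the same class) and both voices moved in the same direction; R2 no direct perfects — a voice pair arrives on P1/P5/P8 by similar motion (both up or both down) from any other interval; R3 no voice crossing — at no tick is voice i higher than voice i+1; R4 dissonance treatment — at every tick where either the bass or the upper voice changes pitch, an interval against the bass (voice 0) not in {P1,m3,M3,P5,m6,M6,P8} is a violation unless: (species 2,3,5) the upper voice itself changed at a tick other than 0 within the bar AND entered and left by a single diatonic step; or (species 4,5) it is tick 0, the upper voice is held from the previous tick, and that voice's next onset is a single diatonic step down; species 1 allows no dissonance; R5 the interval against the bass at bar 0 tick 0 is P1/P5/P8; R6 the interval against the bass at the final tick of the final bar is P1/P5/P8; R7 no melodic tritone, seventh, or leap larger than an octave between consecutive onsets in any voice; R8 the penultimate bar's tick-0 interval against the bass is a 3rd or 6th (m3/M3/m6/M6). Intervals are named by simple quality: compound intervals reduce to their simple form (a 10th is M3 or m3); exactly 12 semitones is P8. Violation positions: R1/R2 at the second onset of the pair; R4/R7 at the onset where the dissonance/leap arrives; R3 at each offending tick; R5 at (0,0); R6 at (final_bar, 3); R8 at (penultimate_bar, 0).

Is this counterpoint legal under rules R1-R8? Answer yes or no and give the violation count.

No (4 violations)

bar 0: v0=A3 v1=A4 (P8)
bar 1: v0=C4 v1=G4 (P5)
bar 2: v0=E4 v1=G4 (m3)
bar 3: v0=E4 v1=G4 (m3)
bar 4: v0=E4 v1=G4 (m3)
bar 5: v0=D4 v1=F4 (m3)
bar 6: v0=E4 v1=C5 (m6)
bar 7: v0=D4 v1=B4 (M6)
bar 8: v0=B3 v1=G4 (m6)
bar 9: v0=A3 v1=A4 (P8)
  R2 @ bar1.0: A3/C4 m3 -> C4/G4 P5 similar
  R7 @ bar5.0: B4->F4 leap 6st
  R7 @ bar5.2: F4->B4 leap 6st
  R7 @ bar7.2: B4->F4 leap 6st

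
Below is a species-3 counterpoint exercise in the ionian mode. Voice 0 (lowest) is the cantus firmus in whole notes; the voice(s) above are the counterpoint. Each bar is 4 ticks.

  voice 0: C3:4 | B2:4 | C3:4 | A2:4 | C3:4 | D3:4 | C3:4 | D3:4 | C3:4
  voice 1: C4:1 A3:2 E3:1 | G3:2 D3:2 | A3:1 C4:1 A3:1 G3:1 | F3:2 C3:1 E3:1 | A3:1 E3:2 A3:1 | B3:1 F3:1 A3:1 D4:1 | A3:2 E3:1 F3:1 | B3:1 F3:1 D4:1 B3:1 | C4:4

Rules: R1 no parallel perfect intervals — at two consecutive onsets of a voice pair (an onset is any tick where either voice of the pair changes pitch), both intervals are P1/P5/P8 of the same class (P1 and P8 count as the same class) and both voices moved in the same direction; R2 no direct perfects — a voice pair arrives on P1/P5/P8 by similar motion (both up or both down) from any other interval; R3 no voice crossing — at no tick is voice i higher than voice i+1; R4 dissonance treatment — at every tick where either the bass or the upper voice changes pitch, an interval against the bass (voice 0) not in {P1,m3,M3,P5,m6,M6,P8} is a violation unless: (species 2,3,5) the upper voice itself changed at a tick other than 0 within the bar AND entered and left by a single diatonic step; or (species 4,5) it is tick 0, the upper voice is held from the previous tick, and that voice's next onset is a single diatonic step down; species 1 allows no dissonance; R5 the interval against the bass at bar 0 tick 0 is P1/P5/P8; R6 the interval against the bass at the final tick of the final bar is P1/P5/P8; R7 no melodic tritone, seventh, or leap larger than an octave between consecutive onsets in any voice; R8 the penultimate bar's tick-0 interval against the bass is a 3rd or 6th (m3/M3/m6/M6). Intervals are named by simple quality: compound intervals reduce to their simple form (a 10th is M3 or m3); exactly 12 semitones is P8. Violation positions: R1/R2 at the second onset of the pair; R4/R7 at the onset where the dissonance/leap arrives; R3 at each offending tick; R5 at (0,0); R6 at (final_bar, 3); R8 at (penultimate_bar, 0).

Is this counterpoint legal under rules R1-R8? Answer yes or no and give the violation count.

bar 0: v0=C3 v1=C4 (P8)
bar 1: v0=B2 v1=G3 (m6)
bar 2: v0=C3 v1=A3 (M6)
bar 3: v0=A2 v1=F3 (m6)
bar 4: v0=C3 v1=A3 (M6)
bar 5: v0=D3 v1=B3 (M6)
bar 6: v0=C3 v1=A3 (M6)
bar 7: v0=D3 v1=B3 (M6)
bar 8: v0=C3 v1=C4 (P8)
  R7 @ bar5.1: B3->F3 leap 6st
  R4 @ bar6.3: C3/F3 P4 untreated
  R7 @ bar7.0: F3->B3 leap 6st
  R7 @ bar7.1: B3->F3 leap 6st

No (4 violations)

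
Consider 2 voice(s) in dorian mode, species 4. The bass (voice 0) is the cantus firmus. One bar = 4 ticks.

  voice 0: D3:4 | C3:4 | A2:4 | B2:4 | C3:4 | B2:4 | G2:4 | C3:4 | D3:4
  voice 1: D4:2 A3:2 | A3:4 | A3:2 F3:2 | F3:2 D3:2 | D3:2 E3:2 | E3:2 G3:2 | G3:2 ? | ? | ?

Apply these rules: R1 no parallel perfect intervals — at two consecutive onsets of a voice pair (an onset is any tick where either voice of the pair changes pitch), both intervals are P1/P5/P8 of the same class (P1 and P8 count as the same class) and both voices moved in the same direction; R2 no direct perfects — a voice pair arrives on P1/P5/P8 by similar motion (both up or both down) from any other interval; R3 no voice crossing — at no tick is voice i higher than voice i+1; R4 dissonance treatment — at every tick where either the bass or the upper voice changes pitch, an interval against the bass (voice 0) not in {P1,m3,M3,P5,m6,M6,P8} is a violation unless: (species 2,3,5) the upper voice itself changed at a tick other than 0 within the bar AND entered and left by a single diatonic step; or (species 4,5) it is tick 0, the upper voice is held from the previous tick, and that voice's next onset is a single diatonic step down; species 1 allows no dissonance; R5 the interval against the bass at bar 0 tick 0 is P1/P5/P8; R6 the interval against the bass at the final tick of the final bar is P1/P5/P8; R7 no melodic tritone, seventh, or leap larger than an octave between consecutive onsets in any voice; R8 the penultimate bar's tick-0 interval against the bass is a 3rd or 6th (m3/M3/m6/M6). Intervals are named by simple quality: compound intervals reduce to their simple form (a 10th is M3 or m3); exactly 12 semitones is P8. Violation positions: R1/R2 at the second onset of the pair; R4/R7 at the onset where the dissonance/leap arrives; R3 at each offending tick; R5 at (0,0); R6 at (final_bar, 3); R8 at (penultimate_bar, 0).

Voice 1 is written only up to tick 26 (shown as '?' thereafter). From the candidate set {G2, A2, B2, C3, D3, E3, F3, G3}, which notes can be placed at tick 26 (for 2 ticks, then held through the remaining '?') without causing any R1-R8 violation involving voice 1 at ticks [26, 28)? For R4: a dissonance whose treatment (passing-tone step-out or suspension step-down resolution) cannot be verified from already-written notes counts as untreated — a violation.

G2: legal
A2: violates R4,R7
B2: legal
C3: violates R4
D3: legal
E3: legal
F3: violates R4
G3: legal

{B2, D3, E3, G2, G3}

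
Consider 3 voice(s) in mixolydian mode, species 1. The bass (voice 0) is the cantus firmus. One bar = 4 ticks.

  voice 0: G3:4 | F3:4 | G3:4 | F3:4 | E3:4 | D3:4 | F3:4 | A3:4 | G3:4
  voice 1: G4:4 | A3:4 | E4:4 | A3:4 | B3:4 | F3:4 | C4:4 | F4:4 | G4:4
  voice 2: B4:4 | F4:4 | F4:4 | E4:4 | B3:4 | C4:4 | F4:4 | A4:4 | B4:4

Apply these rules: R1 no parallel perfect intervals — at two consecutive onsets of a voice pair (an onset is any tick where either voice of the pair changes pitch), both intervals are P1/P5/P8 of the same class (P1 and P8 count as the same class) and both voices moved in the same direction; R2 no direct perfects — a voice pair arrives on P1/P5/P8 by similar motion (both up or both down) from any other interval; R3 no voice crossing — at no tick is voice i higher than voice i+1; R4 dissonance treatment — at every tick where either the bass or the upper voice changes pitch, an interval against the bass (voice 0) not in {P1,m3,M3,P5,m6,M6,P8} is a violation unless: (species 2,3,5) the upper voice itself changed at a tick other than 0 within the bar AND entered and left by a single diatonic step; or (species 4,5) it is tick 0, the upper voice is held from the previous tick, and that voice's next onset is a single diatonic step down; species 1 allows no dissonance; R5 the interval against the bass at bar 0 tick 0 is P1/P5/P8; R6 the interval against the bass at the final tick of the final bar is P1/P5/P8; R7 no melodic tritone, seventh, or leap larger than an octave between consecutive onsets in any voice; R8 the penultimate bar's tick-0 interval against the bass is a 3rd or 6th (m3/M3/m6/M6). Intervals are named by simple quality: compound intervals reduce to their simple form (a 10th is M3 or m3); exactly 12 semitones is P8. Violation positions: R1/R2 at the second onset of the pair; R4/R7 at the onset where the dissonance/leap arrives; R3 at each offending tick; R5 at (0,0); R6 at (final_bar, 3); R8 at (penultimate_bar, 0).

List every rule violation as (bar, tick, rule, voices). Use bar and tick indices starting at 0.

(0, 0, R5, (0, 2))
(1, 0, R2, (0, 2))
(1, 0, R7, (1,))
(1, 0, R7, (2,))
(2, 0, R4, (0, 2))
(3, 0, R2, (1, 2))
(3, 0, R4, (0, 2))
(4, 0, R2, (0, 2))
(5, 0, R4, (0, 2))
(5, 0, R7, (1,))
(6, 0, R2, (0, 1))
(6, 0, R2, (0, 2))
(7, 0, R1, (0, 2))
(7, 0, R8, (0, 2))
(8, 3, R6, (0, 2))

bar 0: v0=G3 v1=G4 v2=B4 downbeat M3
bar 1: v0=F3 v1=A3 v2=F4 downbeat P8
bar 2: v0=G3 v1=E4 v2=F4 downbeat m7
bar 3: v0=F3 v1=A3 v2=E4 downbeat M7
bar 4: v0=E3 v1=B3 v2=B3 downbeat P5
bar 5: v0=D3 v1=F3 v2=C4 downbeat m7
bar 6: v0=F3 v1=C4 v2=F4 downbeat P8
bar 7: v0=A3 v1=F4 v2=A4 downbeat P8
bar 8: v0=G3 v1=G4 v2=B4 downbeat M3
  -> R5 @ bar 0 tick 0 v(0, 2): opens on M3
  -> R2 @ bar 1 tick 0 v(0, 2): G3/B4 M3 -> F3/F4 P8 similar
  -> R7 @ bar 1 tick 0 v(1,): G4->A3 leap 10st
  -> R7 @ bar 1 tick 0 v(2,): B4->F4 leap 6st
  -> R4 @ bar 2 tick 0 v(0, 2): G3/F4 m7 untreated
  -> R2 @ bar 3 tick 0 v(1, 2): E4/F4 m2 -> A3/E4 P5 similar
  -> R4 @ bar 3 tick 0 v(0, 2): F3/E4 M7 untreated
  -> R2 @ bar 4 tick 0 v(0, 2): F3/E4 M7 -> E3/B3 P5 similar
  -> R4 @ bar 5 tick 0 v(0, 2): D3/C4 m7 untreated
  -> R7 @ bar 5 tick 0 v(1,): B3->F3 leap 6st
  -> R2 @ bar 6 tick 0 v(0, 1): D3/F3 m3 -> F3/C4 P5 similar
  -> R2 @ bar 6 tick 0 v(0, 2): D3/C4 m7 -> F3/F4 P8 similar
  -> R1 @ bar 7 tick 0 v(0, 2): F3/F4 P8 -> A3/A4 P8 similar
  -> R8 @ bar 7 tick 0 v(0, 2): penult P8 not 3rd/6th
  -> R6 @ bar 8 tick 3 v(0, 2): closes on M3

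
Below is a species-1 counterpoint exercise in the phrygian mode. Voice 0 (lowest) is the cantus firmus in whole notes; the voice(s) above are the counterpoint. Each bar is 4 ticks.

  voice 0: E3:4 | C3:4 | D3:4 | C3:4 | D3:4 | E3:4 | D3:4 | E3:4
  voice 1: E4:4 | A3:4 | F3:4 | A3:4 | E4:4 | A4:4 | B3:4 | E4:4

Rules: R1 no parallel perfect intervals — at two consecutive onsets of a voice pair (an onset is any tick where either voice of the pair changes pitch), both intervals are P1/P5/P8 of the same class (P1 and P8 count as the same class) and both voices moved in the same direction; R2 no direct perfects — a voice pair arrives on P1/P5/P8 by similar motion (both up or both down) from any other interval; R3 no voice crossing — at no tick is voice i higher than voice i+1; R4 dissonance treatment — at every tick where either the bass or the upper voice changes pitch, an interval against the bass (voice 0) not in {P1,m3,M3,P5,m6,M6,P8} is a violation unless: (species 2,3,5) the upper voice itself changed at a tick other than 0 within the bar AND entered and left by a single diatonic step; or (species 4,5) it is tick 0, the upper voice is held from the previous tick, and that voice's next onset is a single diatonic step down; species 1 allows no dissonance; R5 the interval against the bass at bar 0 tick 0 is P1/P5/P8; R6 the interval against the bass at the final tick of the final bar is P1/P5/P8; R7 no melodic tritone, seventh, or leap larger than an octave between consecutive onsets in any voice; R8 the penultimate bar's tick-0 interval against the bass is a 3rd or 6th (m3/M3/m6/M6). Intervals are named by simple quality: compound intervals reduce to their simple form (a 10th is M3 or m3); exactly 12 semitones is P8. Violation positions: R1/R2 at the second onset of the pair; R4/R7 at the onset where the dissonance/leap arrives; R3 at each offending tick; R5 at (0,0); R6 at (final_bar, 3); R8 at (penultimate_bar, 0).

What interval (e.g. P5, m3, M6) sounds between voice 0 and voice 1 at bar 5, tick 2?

voice 0=E3 voice 1=A4 -> P4

P4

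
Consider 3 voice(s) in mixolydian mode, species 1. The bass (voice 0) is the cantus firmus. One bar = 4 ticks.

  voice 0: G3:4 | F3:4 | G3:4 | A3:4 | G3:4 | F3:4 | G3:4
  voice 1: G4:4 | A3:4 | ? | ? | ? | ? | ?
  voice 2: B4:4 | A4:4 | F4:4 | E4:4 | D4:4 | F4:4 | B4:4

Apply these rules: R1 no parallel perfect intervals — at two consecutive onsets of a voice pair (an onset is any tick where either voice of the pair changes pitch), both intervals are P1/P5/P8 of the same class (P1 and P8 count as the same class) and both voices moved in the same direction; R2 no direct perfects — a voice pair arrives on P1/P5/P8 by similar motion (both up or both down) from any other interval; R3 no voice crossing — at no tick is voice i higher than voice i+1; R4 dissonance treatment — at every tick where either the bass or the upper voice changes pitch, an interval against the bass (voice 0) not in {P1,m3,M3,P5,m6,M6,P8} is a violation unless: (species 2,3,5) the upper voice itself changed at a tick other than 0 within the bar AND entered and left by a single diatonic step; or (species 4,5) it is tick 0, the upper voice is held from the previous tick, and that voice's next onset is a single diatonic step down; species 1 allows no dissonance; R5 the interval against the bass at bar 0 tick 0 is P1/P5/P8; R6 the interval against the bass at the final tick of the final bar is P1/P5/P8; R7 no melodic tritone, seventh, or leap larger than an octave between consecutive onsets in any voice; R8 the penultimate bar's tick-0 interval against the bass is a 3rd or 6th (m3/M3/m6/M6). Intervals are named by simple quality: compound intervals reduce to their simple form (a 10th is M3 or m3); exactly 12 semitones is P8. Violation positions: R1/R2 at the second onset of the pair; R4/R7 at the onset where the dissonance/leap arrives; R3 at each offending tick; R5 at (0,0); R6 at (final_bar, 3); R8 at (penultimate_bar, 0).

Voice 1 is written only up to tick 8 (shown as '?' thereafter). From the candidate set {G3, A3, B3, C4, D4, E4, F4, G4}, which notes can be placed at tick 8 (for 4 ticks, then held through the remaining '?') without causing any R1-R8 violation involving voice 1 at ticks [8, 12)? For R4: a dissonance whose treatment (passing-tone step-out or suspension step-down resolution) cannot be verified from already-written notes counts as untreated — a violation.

G3: legal
A3: violates R4
B3: legal
C4: violates R4
D4: violates R2
E4: legal
F4: violates R4
G4: violates R2,R3,R7

{B3, E4, G3}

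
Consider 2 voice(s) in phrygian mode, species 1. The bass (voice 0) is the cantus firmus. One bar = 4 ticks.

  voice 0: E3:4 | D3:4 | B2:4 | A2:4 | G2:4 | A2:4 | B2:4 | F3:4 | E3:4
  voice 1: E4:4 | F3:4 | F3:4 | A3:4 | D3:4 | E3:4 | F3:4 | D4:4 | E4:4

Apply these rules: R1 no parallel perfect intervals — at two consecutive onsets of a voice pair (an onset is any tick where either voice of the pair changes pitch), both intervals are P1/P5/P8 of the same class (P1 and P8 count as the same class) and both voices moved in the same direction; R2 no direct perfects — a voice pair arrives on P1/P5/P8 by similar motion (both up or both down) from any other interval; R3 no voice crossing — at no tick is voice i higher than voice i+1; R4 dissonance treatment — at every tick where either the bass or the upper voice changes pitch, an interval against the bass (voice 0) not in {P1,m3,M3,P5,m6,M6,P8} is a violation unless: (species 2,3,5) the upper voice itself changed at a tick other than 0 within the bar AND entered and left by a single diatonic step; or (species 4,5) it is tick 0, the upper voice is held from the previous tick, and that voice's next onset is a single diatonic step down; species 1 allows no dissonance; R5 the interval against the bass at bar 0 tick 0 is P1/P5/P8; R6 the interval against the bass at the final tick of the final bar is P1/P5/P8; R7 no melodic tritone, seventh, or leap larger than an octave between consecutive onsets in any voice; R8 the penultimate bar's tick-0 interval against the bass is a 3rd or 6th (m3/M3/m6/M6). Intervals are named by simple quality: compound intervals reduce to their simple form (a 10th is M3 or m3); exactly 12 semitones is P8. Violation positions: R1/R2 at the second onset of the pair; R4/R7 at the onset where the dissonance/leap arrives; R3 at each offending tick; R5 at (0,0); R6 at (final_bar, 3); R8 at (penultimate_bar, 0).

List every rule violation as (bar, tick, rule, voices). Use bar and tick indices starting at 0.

bar 0: v0=E3 v1=E4 downbeat P8
bar 1: v0=D3 v1=F3 downbeat m3
bar 2: v0=B2 v1=F3 downbeat TT
bar 3: v0=A2 v1=A3 downbeat P8
bar 4: v0=G2 v1=D3 downbeat P5
bar 5: v0=A2 v1=E3 downbeat P5
bar 6: v0=B2 v1=F3 downbeat TT
bar 7: v0=F3 v1=D4 downbeat M6
bar 8: v0=E3 v1=E4 downbeat P8
  -> R7 @ bar 1 tick 0 v(1,): E4->F3 leap 11st
  -> R4 @ bar 2 tick 0 v(0, 1): B2/F3 TT untreated
  -> R2 @ bar 4 tick 0 v(0, 1): A2/A3 P8 -> G2/D3 P5 similar
  -> R1 @ bar 5 tick 0 v(0, 1): G2/D3 P5 -> A2/E3 P5 similar
  -> R4 @ bar 6 tick 0 v(0, 1): B2/F3 TT untreated
  -> R7 @ bar 7 tick 0 v(0,): B2->F3 leap 6st

(1, 0, R7, (1,))
(2, 0, R4, (0, 1))
(4, 0, R2, (0, 1))
(5, 0, R1, (0, 1))
(6, 0, R4, (0, 1))
(7, 0, R7, (0,))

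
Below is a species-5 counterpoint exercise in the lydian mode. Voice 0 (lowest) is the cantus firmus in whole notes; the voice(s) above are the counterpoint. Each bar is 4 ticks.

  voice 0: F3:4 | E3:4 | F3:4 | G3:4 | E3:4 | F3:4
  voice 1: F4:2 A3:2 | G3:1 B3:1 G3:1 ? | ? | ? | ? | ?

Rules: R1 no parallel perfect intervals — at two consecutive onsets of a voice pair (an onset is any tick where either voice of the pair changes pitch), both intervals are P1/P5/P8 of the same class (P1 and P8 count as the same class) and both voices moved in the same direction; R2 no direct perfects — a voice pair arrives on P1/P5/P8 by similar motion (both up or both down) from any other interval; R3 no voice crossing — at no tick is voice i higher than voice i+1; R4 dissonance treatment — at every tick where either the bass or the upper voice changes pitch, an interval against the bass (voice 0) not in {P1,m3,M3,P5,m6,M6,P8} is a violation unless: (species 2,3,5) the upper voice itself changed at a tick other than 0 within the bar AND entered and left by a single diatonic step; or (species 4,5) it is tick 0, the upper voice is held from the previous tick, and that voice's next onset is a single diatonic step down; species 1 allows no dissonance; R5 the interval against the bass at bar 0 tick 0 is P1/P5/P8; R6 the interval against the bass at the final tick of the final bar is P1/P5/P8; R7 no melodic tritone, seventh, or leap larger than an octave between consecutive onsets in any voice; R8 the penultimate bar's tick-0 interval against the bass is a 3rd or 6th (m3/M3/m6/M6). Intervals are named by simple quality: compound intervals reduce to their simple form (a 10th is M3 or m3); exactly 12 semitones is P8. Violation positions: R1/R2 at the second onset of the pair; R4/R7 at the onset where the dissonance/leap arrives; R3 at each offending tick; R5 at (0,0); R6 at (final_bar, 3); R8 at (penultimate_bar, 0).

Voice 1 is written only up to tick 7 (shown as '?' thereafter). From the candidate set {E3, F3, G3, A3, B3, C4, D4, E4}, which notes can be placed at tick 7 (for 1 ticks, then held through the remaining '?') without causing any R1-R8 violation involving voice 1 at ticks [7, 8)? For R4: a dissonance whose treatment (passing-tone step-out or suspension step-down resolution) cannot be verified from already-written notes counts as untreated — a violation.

{B3, C4, E3, E4, G3}

E3: legal
F3: violates R4
G3: legal
A3: violates R4
B3: legal
C4: legal
D4: violates R4
E4: legal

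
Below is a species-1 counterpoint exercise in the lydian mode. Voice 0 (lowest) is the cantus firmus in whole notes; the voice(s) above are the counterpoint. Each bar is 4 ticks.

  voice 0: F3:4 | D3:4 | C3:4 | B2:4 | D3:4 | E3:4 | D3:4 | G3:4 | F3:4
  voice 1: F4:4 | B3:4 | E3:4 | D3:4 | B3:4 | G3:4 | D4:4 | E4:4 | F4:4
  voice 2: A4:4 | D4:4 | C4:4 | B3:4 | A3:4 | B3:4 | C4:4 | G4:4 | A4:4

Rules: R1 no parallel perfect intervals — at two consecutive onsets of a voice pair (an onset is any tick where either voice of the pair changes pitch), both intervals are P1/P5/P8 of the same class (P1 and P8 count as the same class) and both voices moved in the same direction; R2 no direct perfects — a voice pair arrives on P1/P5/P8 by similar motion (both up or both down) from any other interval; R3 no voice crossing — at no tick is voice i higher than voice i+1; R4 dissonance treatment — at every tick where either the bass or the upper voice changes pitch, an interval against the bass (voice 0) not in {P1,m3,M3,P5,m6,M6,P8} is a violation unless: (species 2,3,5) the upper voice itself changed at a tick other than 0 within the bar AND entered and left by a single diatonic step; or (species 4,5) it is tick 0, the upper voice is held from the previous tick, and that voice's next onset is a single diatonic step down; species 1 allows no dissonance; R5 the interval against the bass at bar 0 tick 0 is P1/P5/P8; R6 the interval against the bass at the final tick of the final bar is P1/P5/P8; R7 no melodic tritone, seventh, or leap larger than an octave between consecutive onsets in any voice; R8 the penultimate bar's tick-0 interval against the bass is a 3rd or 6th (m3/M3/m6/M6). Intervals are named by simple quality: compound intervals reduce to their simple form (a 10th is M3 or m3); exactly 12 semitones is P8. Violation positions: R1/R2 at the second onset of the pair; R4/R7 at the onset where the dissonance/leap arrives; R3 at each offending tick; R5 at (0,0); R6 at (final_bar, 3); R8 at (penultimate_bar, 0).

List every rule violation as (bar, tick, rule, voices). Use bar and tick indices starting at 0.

bar 0: v0=F3 v1=F4 v2=A4 downbeat M3
bar 1: v0=D3 v1=B3 v2=D4 downbeat P8
bar 2: v0=C3 v1=E3 v2=C4 downbeat P8
bar 3: v0=B2 v1=D3 v2=B3 downbeat P8
bar 4: v0=D3 v1=B3 v2=A3 downbeat P5
bar 5: v0=E3 v1=G3 v2=B3 downbeat P5
bar 6: v0=D3 v1=D4 v2=C4 downbeat m7
bar 7: v0=G3 v1=E4 v2=G4 downbeat P8
bar 8: v0=F3 v1=F4 v2=A4 downbeat M3
  -> R5 @ bar 0 tick 0 v(0, 2): opens on M3
  -> R2 @ bar 1 tick 0 v(0, 2): F3/A4 M3 -> D3/D4 P8 similar
  -> R7 @ bar 1 tick 0 v(1,): F4->B3 leap 6st
  -> R1 @ bar 2 tick 0 v(0, 2): D3/D4 P8 -> C3/C4 P8 similar
  -> R1 @ bar 3 tick 0 v(0, 2): C3/C4 P8 -> B2/B3 P8 similar
  -> R3 @ bar 4 tick 0 v(1, 2): B3 above A3
  -> R3 @ bar 4 tick 1 v(1, 2): B3 above A3
  -> R3 @ bar 4 tick 2 v(1, 2): B3 above A3
  -> R3 @ bar 4 tick 3 v(1, 2): B3 above A3
  -> R1 @ bar 5 tick 0 v(0, 2): D3/A3 P5 -> E3/B3 P5 similar
  -> R3 @ bar 6 tick 0 v(1, 2): D4 above C4
  -> R4 @ bar 6 tick 0 v(0, 2): D3/C4 m7 untreated
  -> R3 @ bar 6 tick 1 v(1, 2): D4 above C4
  -> R3 @ bar 6 tick 2 v(1, 2): D4 above C4
  -> R3 @ bar 6 tick 3 v(1, 2): D4 above C4
  -> R2 @ bar 7 tick 0 v(0, 2): D3/C4 m7 -> G3/G4 P8 similar
  -> R8 @ bar 7 tick 0 v(0, 2): penult P8 not 3rd/6th
  -> R6 @ bar 8 tick 3 v(0, 2): closes on M3

(0, 0, R5, (0, 2))
(1, 0, R2, (0, 2))
(1, 0, R7, (1,))
(2, 0, R1, (0, 2))
(3, 0, R1, (0, 2))
(4, 0, R3, (1, 2))
(4, 1, R3, (1, 2))
(4, 2, R3, (1, 2))
(4, 3, R3, (1, 2))
(5, 0, R1, (0, 2))
(6, 0, R3, (1, 2))
(6, 0, R4, (0, 2))
(6, 1, R3, (1, 2))
(6, 2, R3, (1, 2))
(6, 3, R3, (1, 2))
(7, 0, R2, (0, 2))
(7, 0, R8, (0, 2))
(8, 3, R6, (0, 2))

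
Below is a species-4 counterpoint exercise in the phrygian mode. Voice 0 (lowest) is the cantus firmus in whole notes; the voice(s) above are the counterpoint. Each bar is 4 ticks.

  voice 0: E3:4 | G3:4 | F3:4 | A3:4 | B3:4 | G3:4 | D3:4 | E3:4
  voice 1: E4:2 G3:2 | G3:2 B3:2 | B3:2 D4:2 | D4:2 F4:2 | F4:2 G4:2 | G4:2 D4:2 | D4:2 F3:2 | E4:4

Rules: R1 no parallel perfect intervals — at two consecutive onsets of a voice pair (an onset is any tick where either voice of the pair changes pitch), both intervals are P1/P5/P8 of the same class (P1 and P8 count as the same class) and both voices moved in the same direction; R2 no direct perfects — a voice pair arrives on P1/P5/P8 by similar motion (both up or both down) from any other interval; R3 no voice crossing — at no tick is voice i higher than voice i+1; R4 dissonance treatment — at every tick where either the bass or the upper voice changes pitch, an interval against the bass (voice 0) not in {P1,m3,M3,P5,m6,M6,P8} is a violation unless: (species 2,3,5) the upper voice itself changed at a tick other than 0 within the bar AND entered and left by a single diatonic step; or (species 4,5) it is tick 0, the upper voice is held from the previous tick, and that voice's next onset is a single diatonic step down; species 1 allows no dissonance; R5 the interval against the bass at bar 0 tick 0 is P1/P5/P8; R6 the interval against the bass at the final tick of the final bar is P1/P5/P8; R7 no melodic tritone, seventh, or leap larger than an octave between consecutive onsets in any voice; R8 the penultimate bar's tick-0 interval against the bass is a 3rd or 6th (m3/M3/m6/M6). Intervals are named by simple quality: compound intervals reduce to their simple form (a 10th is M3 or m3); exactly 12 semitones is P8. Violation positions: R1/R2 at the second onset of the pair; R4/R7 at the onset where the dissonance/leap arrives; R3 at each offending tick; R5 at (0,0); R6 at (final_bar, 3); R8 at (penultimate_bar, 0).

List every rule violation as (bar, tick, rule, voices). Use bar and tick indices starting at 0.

bar 0: v0=E3 v1=E4 downbeat P8
bar 1: v0=G3 v1=G3 downbeat P1
bar 2: v0=F3 v1=B3 downbeat TT
bar 3: v0=A3 v1=D4 downbeat P4
bar 4: v0=B3 v1=F4 downbeat TT
bar 5: v0=G3 v1=G4 downbeat P8
bar 6: v0=D3 v1=D4 downbeat P8
bar 7: v0=E3 v1=E4 downbeat P8
  -> R4 @ bar 2 tick 0 v(0, 1): F3/B3 TT untreated
  -> R4 @ bar 3 tick 0 v(0, 1): A3/D4 P4 untreated
  -> R4 @ bar 4 tick 0 v(0, 1): B3/F4 TT untreated
  -> R8 @ bar 6 tick 0 v(0, 1): penult P8 not 3rd/6th
  -> R2 @ bar 7 tick 0 v(0, 1): D3/F3 m3 -> E3/E4 P8 similar
  -> R7 @ bar 7 tick 0 v(1,): F3->E4 leap 11st

(2, 0, R4, (0, 1))
(3, 0, R4, (0, 1))
(4, 0, R4, (0, 1))
(6, 0, R8, (0, 1))
(7, 0, R2, (0, 1))
(7, 0, R7, (1,))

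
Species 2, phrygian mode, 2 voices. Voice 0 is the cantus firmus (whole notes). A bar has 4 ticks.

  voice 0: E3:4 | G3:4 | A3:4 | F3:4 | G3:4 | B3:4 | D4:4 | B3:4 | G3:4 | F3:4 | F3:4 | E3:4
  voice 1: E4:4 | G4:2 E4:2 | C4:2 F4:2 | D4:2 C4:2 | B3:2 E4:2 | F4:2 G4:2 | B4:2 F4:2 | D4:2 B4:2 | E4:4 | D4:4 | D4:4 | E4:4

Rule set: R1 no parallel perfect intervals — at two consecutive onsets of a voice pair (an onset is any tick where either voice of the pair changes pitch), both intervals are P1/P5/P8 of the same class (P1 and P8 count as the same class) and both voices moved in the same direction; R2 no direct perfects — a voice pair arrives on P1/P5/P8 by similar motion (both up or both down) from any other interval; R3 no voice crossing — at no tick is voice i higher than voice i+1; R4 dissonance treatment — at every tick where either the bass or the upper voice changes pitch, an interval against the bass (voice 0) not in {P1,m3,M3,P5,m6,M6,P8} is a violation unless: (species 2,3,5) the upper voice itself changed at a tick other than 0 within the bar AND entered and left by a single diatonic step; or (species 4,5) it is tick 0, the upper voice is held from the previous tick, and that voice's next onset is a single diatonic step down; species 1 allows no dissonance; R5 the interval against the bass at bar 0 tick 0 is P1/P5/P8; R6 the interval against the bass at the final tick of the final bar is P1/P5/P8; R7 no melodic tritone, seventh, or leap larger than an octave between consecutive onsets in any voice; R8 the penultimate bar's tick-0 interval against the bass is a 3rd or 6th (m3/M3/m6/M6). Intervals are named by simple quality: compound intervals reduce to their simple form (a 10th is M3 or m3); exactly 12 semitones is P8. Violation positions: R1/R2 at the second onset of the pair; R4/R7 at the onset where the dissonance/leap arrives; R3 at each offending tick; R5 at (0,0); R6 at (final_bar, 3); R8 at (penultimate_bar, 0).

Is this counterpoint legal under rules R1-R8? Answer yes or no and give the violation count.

No (3 violations)

bar 0: v0=E3 v1=E4 (P8)
bar 1: v0=G3 v1=G4 (P8)
bar 2: v0=A3 v1=C4 (m3)
bar 3: v0=F3 v1=D4 (M6)
bar 4: v0=G3 v1=B3 (M3)
bar 5: v0=B3 v1=F4 (TT)
bar 6: v0=D4 v1=B4 (M6)
bar 7: v0=B3 v1=D4 (m3)
bar 8: v0=G3 v1=E4 (M6)
bar 9: v0=F3 v1=D4 (M6)
bar 10: v0=F3 v1=D4 (M6)
bar 11: v0=E3 v1=E4 (P8)
  R1 @ bar1.0: E3/E4 P8 -> G3/G4 P8 similar
  R4 @ bar5.0: B3/F4 TT untreated
  R7 @ bar6.2: B4->F4 leap 6st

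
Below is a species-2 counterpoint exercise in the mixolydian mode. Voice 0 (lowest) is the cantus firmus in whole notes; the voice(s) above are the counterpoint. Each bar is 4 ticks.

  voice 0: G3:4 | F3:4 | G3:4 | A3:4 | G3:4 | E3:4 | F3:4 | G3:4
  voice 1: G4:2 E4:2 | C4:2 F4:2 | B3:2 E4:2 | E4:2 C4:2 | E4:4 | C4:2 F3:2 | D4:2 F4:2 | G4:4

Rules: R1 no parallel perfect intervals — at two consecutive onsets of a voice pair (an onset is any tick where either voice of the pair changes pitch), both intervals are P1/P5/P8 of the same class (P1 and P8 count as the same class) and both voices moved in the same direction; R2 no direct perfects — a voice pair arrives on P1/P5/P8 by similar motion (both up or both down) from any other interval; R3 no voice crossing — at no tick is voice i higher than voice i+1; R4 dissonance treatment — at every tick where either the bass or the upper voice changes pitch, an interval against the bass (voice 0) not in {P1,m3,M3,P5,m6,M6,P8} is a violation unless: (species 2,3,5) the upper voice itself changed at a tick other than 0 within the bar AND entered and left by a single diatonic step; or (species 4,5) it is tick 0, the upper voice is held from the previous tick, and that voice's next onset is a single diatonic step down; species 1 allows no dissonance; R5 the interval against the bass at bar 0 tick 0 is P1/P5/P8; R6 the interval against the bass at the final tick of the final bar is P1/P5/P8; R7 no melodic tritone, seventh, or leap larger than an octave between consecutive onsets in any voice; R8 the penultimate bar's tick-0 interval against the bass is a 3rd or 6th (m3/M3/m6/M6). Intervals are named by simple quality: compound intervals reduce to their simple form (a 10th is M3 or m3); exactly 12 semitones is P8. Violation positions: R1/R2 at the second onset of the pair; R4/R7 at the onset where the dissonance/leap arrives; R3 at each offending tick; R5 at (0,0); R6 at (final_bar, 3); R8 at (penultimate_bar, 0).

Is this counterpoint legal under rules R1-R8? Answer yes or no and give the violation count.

bar 0: v0=G3 v1=G4 (P8)
bar 1: v0=F3 v1=C4 (P5)
bar 2: v0=G3 v1=B3 (M3)
bar 3: v0=A3 v1=E4 (P5)
bar 4: v0=G3 v1=E4 (M6)
bar 5: v0=E3 v1=C4 (m6)
bar 6: v0=F3 v1=D4 (M6)
bar 7: v0=G3 v1=G4 (P8)
  R2 @ bar1.0: G3/E4 M6 -> F3/C4 P5 similar
  R7 @ bar2.0: F4->B3 leap 6st
  R4 @ bar5.2: E3/F3 m2 untreated
  R1 @ bar7.0: F3/F4 P8 -> G3/G4 P8 similar

No (4 violations)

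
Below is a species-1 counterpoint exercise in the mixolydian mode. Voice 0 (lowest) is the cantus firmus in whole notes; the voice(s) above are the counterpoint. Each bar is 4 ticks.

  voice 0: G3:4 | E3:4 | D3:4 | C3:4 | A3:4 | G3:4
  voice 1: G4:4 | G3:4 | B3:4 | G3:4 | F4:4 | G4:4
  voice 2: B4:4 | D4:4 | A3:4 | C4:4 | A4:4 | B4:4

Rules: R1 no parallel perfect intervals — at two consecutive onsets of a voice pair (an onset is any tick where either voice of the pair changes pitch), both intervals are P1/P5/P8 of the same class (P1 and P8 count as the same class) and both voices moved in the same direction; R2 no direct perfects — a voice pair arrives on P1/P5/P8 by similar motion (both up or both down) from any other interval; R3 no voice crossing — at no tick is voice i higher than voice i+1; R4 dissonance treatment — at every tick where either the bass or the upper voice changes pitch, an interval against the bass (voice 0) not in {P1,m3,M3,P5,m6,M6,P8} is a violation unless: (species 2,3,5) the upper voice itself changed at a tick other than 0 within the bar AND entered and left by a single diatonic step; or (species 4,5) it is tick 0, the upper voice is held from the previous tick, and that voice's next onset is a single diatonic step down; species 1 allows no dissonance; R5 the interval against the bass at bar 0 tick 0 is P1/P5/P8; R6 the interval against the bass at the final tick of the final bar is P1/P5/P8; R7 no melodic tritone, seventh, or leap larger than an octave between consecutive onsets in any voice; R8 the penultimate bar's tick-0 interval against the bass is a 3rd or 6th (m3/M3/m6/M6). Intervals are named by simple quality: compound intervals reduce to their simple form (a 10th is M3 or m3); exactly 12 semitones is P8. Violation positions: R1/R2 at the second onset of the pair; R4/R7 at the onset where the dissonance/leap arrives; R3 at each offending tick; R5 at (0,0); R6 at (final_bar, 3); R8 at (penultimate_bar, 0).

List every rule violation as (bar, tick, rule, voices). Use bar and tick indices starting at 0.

bar 0: v0=G3 v1=G4 v2=B4 downbeat M3
bar 1: v0=E3 v1=G3 v2=D4 downbeat m7
bar 2: v0=D3 v1=B3 v2=A3 downbeat P5
bar 3: v0=C3 v1=G3 v2=C4 downbeat P8
bar 4: v0=A3 v1=F4 v2=A4 downbeat P8
bar 5: v0=G3 v1=G4 v2=B4 downbeat M3
  -> R5 @ bar 0 tick 0 v(0, 2): opens on M3
  -> R2 @ bar 1 tick 0 v(1, 2): G4/B4 M3 -> G3/D4 P5 similar
  -> R4 @ bar 1 tick 0 v(0, 2): E3/D4 m7 untreated
  -> R2 @ bar 2 tick 0 v(0, 2): E3/D4 m7 -> D3/A3 P5 similar
  -> R3 @ bar 2 tick 0 v(1, 2): B3 above A3
  -> R3 @ bar 2 tick 1 v(1, 2): B3 above A3
  -> R3 @ bar 2 tick 2 v(1, 2): B3 above A3
  -> R3 @ bar 2 tick 3 v(1, 2): B3 above A3
  -> R2 @ bar 3 tick 0 v(0, 1): D3/B3 M6 -> C3/G3 P5 similar
  -> R1 @ bar 4 tick 0 v(0, 2): C3/C4 P8 -> A3/A4 P8 similar
  -> R7 @ bar 4 tick 0 v(1,): G3->F4 leap 10st
  -> R8 @ bar 4 tick 0 v(0, 2): penult P8 not 3rd/6th
  -> R6 @ bar 5 tick 3 v(0, 2): closes on M3

(0, 0, R5, (0, 2))
(1, 0, R2, (1, 2))
(1, 0, R4, (0, 2))
(2, 0, R2, (0, 2))
(2, 0, R3, (1, 2))
(2, 1, R3, (1, 2))
(2, 2, R3, (1, 2))
(2, 3, R3, (1, 2))
(3, 0, R2, (0, 1))
(4, 0, R1, (0, 2))
(4, 0, R7, (1,))
(4, 0, R8, (0, 2))
(5, 3, R6, (0, 2))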